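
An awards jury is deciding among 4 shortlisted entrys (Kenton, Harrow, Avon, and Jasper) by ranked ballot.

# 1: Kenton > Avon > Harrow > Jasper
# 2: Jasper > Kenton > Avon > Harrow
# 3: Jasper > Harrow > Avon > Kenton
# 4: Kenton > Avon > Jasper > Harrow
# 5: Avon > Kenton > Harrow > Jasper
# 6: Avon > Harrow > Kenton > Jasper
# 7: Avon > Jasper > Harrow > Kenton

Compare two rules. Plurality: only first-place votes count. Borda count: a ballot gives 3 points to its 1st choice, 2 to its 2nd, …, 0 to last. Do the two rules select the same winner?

Plurality first-place counts: Kenton 2, Harrow 0, Avon 3, Jasper 2 → Avon.
Borda totals: Kenton 11, Harrow 7, Avon 15, Jasper 9 → Avon.
The two rules agree on Avon.

Yes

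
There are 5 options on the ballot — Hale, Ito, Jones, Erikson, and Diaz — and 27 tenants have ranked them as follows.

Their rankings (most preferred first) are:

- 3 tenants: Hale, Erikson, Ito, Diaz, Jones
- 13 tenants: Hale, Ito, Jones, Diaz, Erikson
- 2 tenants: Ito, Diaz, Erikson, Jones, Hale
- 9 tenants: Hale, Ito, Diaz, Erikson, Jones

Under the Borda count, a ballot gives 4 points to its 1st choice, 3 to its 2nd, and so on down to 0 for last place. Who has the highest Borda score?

Borda scores:
  Hale: 3·4 + 13·4 + 2·0 + 9·4 = 100
  Ito: 3·2 + 13·3 + 2·4 + 9·3 = 80
  Jones: 3·0 + 13·2 + 2·1 + 9·0 = 28
  Erikson: 3·3 + 13·0 + 2·2 + 9·1 = 22
  Diaz: 3·1 + 13·1 + 2·3 + 9·2 = 40
Hale has the highest total.

Hale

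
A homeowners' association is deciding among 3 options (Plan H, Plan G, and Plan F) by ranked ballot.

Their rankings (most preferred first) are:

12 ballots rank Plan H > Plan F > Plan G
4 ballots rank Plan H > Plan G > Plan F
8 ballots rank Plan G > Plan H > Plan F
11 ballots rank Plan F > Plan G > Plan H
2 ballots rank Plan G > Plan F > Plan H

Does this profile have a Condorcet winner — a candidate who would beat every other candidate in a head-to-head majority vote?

No

Head-to-head results (37 voters total):
Plan H vs Plan G: Plan G wins 21–16.
Plan H vs Plan F: Plan H wins 24–13.
Plan G vs Plan F: Plan F wins 23–14.
No candidate beats all others: Plan H beats Plan F beats Plan G beats Plan H, a majority cycle.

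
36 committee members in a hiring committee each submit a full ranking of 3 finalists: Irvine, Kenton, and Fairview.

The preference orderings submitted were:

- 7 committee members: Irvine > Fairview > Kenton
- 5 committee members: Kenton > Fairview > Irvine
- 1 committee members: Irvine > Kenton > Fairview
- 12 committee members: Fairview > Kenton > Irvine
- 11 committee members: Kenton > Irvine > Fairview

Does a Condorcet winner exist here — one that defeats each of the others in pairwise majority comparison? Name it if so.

Head-to-head results (36 voters total):
Irvine vs Kenton: Kenton wins 28–8.
Irvine vs Fairview: Irvine wins 19–17.
Kenton vs Fairview: Fairview wins 19–17.
No candidate beats all others: Irvine beats Fairview beats Kenton beats Irvine, a majority cycle.

None — there is no Condorcet winner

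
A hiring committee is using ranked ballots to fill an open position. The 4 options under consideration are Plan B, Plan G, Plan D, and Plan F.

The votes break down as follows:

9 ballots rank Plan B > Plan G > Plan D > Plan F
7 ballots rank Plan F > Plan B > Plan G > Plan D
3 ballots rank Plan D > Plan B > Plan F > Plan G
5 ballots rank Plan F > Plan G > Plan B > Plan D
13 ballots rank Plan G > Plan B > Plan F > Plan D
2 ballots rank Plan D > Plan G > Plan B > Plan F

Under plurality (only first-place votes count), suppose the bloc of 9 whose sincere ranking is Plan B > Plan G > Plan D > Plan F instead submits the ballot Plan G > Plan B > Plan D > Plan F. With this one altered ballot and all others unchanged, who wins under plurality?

First-place totals with the altered ballot: Plan B 0, Plan G 22, Plan D 5, Plan F 12.
The winner is unchanged: still Plan G.

Plan G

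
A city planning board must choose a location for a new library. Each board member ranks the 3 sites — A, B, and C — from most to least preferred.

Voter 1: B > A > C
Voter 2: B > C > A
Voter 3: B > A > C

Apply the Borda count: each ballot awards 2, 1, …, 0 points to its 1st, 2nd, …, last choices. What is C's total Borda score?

1

Borda scores:
  A: 1 + 0 + 1 = 2
  B: 2 + 2 + 2 = 6
  C: 0 + 1 + 0 = 1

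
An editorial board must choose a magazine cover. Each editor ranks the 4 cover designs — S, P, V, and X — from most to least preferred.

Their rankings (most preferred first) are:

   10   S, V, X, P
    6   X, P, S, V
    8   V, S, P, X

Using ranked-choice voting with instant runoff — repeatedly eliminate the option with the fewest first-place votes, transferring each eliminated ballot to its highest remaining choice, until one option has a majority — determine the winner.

S

Round 1: S 10, V 8, X 6, P 0. P has the fewest and is eliminated.
Round 2: S 10, V 8, X 6. X has the fewest and is eliminated.
Round 3: S 16, V 8. S has a majority.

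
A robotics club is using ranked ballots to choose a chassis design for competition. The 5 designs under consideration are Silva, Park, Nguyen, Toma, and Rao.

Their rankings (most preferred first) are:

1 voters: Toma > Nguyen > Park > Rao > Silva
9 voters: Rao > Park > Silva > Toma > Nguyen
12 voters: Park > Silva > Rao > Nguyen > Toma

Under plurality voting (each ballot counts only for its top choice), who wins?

First-place vote totals:
  Silva: 0
  Park: 12
  Nguyen: 0
  Toma: 1
  Rao: 9
Park has the most first-place votes.

Park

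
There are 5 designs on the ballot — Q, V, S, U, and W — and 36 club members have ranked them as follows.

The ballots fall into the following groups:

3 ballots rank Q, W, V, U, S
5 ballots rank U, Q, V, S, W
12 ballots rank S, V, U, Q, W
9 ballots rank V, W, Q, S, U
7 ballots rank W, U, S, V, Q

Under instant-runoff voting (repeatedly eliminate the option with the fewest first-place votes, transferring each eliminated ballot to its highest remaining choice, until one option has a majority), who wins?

Round 1: S 12, V 9, W 7, U 5, Q 3. Q has the fewest and is eliminated.
Round 2: S 12, W 10, V 9, U 5. U has the fewest and is eliminated.
Round 3: V 14, S 12, W 10. W has the fewest and is eliminated.
Round 4: S 19, V 17. S has a majority.

S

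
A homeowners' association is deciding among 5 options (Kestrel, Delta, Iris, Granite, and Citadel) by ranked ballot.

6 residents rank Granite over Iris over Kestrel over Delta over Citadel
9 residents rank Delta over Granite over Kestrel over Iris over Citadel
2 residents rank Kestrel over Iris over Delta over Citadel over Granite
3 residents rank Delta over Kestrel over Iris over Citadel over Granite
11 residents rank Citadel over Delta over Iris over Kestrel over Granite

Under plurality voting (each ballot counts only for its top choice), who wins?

Delta

First-place vote totals:
  Kestrel: 2
  Delta: 12
  Iris: 0
  Granite: 6
  Citadel: 11
Delta has the most first-place votes.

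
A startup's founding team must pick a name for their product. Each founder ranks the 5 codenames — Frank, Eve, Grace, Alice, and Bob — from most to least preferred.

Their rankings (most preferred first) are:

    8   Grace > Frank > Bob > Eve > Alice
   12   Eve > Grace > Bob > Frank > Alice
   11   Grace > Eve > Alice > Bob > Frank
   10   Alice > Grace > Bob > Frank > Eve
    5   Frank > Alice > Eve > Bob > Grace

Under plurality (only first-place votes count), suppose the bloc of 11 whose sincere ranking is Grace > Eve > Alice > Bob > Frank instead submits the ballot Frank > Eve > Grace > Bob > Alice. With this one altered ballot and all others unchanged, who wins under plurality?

First-place totals with the altered ballot: Frank 16, Eve 12, Grace 8, Alice 10, Bob 0.
The switch changes the winner from Grace to Frank.

Frank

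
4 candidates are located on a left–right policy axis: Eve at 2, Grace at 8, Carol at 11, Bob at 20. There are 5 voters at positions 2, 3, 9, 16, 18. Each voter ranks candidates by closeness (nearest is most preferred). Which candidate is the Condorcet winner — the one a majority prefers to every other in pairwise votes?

With single-peaked preferences on a line, the Condorcet winner is the candidate closest to the median voter.
The median voter (position 9) is closest to Grace at 8.
Check: Grace vs Bob — voters closer to Grace: 3 of 5.

Grace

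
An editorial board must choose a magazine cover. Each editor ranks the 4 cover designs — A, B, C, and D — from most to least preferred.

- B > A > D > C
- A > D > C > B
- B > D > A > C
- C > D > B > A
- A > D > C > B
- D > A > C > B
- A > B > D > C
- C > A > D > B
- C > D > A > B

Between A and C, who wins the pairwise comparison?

Ballots ranking A above C: 6.
Ballots ranking C above A: 3.
A wins the head-to-head, 6–3.

A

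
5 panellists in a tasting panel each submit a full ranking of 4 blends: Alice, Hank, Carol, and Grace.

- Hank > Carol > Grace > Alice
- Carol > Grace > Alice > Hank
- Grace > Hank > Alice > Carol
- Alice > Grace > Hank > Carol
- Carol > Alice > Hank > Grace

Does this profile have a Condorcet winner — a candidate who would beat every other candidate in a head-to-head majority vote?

Head-to-head results (5 voters total):
Alice vs Hank: Alice wins 3–2.
Alice vs Carol: Carol wins 3–2.
Alice vs Grace: Grace wins 3–2.
Hank vs Carol: Hank wins 3–2.
Hank vs Grace: Grace wins 3–2.
Carol vs Grace: Carol wins 3–2.
No candidate beats all others: Alice beats Hank beats Carol beats Alice, a majority cycle.

No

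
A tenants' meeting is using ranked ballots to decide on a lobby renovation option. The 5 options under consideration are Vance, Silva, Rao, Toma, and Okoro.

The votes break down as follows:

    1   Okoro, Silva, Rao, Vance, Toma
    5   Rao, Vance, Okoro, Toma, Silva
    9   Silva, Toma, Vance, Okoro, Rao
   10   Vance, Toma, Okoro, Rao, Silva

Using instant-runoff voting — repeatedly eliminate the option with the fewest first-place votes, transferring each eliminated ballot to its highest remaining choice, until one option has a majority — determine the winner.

Round 1: Vance 10, Silva 9, Rao 5, Okoro 1, Toma 0. Toma has the fewest and is eliminated.
Round 2: Vance 10, Silva 9, Rao 5, Okoro 1. Okoro has the fewest and is eliminated.
Round 3: Vance 10, Silva 10, Rao 5. Rao has the fewest and is eliminated.
Round 4: Vance 15, Silva 10. Vance has a majority.

Vance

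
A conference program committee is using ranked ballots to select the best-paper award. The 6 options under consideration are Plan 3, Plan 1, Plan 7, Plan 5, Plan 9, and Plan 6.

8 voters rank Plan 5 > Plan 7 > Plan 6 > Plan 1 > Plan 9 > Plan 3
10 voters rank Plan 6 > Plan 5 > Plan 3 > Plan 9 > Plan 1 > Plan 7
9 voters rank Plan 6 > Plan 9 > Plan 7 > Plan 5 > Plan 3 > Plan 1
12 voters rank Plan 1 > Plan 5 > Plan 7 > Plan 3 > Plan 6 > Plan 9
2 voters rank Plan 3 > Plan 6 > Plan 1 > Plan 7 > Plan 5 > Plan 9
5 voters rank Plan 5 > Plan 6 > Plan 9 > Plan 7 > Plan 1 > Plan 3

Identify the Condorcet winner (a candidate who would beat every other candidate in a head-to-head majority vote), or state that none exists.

Head-to-head results (46 voters total):
Plan 3 vs Plan 1: Plan 1 wins 25–21.
Plan 3 vs Plan 7: Plan 7 wins 34–12.
Plan 3 vs Plan 5: Plan 5 wins 44–2.
Plan 3 vs Plan 9: Plan 3 wins 24–22.
Plan 3 vs Plan 6: Plan 6 wins 32–14.
Plan 1 vs Plan 7: Plan 1 wins 24–22.
Plan 1 vs Plan 5: Plan 5 wins 32–14.
Plan 1 vs Plan 9: Plan 9 wins 24–22.
Plan 1 vs Plan 6: Plan 6 wins 34–12.
Plan 7 vs Plan 5: Plan 5 wins 35–11.
Plan 7 vs Plan 9: Plan 9 wins 24–22.
Plan 7 vs Plan 6: Plan 6 wins 26–20.
Plan 5 vs Plan 9: Plan 5 wins 37–9.
Plan 5 vs Plan 6: Plan 5 wins 25–21.
Plan 9 vs Plan 6: Plan 6 wins 46–0.
Plan 5 beats each rival — Plan 3 (44–2), Plan 1 (32–14), Plan 7 (35–11), Plan 9 (37–9), Plan 6 (25–21) — so Plan 5 is the Condorcet winner.

Plan 5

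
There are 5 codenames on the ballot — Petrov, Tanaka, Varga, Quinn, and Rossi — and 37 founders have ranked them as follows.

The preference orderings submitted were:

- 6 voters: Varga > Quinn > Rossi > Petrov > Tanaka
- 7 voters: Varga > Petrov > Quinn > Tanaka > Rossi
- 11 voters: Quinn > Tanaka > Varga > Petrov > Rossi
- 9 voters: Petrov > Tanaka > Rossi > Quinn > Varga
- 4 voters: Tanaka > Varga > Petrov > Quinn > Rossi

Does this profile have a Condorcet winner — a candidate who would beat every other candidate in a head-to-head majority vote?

No

Head-to-head results (37 voters total):
Petrov vs Tanaka: Petrov wins 22–15.
Petrov vs Varga: Varga wins 28–9.
Petrov vs Quinn: Petrov wins 20–17.
Petrov vs Rossi: Petrov wins 31–6.
Tanaka vs Varga: Tanaka wins 24–13.
Tanaka vs Quinn: Quinn wins 24–13.
Tanaka vs Rossi: Tanaka wins 31–6.
Varga vs Quinn: Quinn wins 20–17.
Varga vs Rossi: Varga wins 28–9.
Quinn vs Rossi: Quinn wins 28–9.
No candidate beats all others: Petrov beats Tanaka beats Varga beats Petrov, a majority cycle.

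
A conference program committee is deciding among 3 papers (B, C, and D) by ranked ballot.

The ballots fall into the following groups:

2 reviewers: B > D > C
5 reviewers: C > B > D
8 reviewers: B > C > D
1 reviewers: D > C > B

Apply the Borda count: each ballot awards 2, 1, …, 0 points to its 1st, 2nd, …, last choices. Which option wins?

Borda scores:
  B: 2·2 + 5·1 + 8·2 + 0 = 25
  C: 2·0 + 5·2 + 8·1 + 1 = 19
  D: 2·1 + 5·0 + 8·0 + 2 = 4
B has the highest total.

B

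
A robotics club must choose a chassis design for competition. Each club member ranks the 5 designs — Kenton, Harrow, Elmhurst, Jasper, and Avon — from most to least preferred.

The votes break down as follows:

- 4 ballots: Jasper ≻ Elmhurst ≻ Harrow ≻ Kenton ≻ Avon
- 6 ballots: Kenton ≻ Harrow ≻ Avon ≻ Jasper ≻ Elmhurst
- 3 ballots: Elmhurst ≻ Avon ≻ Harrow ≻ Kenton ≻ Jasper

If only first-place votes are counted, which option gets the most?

First-place vote totals:
  Kenton: 6
  Harrow: 0
  Elmhurst: 3
  Jasper: 4
  Avon: 0
Kenton has the most first-place votes.

Kenton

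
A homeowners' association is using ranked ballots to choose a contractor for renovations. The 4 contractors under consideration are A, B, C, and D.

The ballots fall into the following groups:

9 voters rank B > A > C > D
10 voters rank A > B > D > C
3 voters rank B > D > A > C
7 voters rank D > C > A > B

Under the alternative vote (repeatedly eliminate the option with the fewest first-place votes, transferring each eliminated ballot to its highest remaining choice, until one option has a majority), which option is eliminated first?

Round 1: B 12, A 10, D 7, C 0. C has the fewest and is eliminated.
Round 2: B 12, A 10, D 7. D has the fewest and is eliminated.
Round 3: A 17, B 12. A has a majority.

C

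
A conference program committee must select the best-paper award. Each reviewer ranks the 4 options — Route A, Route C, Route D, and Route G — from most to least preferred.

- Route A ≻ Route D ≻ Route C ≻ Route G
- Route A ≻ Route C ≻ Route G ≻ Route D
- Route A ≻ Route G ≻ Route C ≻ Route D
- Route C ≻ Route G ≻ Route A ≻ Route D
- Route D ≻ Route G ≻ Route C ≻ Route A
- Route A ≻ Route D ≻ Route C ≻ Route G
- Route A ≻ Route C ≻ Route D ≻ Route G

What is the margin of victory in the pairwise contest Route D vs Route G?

1

Ballots ranking Route D above Route G: 4.
Ballots ranking Route G above Route D: 3.
Route D wins 4–3, a margin of 1.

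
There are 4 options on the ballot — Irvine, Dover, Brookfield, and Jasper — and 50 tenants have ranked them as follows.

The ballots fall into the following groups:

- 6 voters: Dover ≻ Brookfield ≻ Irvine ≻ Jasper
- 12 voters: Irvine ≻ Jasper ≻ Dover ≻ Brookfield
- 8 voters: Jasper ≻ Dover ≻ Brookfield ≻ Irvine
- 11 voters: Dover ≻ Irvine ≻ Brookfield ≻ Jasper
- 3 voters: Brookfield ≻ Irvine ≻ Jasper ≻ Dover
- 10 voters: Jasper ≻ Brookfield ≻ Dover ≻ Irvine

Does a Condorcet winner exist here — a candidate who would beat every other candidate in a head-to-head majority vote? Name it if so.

Head-to-head results (50 voters total):
Irvine vs Dover: Dover wins 35–15.
Irvine vs Brookfield: Brookfield wins 27–23.
Irvine vs Jasper: Irvine wins 32–18.
Dover vs Brookfield: Dover wins 37–13.
Dover vs Jasper: Jasper wins 33–17.
Brookfield vs Jasper: Jasper wins 30–20.
No candidate beats all others: Irvine beats Jasper beats Dover beats Irvine, a majority cycle.

None — there is no Condorcet winner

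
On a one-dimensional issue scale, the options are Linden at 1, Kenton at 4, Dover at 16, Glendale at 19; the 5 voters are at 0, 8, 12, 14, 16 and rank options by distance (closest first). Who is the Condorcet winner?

With single-peaked preferences on a line, the Condorcet winner is the candidate closest to the median voter.
The median voter (position 12) is closest to Dover at 16.
Check: Dover vs Linden — voters closer to Dover: 3 of 5.

Dover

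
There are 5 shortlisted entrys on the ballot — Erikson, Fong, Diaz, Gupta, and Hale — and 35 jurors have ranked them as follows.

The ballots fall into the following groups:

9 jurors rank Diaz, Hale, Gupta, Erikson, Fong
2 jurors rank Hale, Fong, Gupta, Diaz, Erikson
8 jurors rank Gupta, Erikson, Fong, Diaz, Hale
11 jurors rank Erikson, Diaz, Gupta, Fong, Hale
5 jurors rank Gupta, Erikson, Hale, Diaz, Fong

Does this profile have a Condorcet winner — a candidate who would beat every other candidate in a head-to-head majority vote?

Head-to-head results (35 voters total):
Erikson vs Fong: Erikson wins 33–2.
Erikson vs Diaz: Erikson wins 24–11.
Erikson vs Gupta: Gupta wins 24–11.
Erikson vs Hale: Erikson wins 24–11.
Fong vs Diaz: Diaz wins 25–10.
Fong vs Gupta: Gupta wins 33–2.
Fong vs Hale: Fong wins 19–16.
Diaz vs Gupta: Diaz wins 20–15.
Diaz vs Hale: Diaz wins 28–7.
Gupta vs Hale: Gupta wins 24–11.
No candidate beats all others: Erikson beats Diaz beats Gupta beats Erikson, a majority cycle.

No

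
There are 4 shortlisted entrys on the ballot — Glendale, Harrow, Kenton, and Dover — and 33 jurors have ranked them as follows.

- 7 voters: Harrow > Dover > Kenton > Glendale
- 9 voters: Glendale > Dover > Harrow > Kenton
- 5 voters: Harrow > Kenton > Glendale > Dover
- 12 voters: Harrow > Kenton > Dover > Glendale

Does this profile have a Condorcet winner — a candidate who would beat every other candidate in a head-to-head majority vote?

Yes

Head-to-head results (33 voters total):
Glendale vs Harrow: Harrow wins 24–9.
Glendale vs Kenton: Kenton wins 24–9.
Glendale vs Dover: Dover wins 19–14.
Harrow vs Kenton: Harrow wins 33–0.
Harrow vs Dover: Harrow wins 24–9.
Kenton vs Dover: Kenton wins 17–16.
Harrow beats each rival — Glendale (24–9), Kenton (33–0), Dover (24–9) — so Harrow is the Condorcet winner.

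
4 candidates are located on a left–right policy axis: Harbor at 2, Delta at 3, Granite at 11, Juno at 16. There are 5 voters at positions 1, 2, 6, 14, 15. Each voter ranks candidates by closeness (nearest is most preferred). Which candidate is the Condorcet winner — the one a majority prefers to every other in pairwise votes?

Delta

With single-peaked preferences on a line, the Condorcet winner is the candidate closest to the median voter.
The median voter (position 6) is closest to Delta at 3.
Check: Delta vs Granite — voters closer to Delta: 3 of 5.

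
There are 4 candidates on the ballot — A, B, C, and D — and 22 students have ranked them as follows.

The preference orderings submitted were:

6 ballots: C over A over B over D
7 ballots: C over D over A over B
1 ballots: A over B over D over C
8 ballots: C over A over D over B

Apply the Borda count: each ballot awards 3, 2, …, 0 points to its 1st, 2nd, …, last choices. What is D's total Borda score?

Borda scores:
  A: 6·2 + 7·1 + 3 + 8·2 = 38
  B: 6·1 + 7·0 + 2 + 8·0 = 8
  C: 6·3 + 7·3 + 0 + 8·3 = 63
  D: 6·0 + 7·2 + 1 + 8·1 = 23

23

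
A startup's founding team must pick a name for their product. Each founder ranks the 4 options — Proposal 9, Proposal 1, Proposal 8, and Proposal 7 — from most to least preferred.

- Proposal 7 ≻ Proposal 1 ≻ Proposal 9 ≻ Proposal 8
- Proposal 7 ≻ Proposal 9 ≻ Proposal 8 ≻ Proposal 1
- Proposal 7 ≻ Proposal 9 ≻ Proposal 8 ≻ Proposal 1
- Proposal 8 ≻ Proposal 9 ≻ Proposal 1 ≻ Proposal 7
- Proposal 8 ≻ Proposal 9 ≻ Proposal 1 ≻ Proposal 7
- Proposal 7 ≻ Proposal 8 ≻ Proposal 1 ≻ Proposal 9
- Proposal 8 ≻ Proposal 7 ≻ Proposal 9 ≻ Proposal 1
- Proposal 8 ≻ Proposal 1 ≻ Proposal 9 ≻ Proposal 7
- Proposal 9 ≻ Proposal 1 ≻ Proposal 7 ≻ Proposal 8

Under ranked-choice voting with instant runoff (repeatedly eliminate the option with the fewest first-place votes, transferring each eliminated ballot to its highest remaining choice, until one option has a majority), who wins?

Proposal 7

Round 1: Proposal 8 4, Proposal 7 4, Proposal 9 1, Proposal 1 0. Proposal 1 has the fewest and is eliminated.
Round 2: Proposal 8 4, Proposal 7 4, Proposal 9 1. Proposal 9 has the fewest and is eliminated.
Round 3: Proposal 7 5, Proposal 8 4. Proposal 7 has a majority.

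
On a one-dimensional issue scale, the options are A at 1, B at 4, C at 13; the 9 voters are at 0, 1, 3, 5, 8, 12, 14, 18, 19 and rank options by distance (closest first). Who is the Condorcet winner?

B

With single-peaked preferences on a line, the Condorcet winner is the candidate closest to the median voter.
The median voter (position 8) is closest to B at 4.
Check: B vs A — voters closer to B: 7 of 9.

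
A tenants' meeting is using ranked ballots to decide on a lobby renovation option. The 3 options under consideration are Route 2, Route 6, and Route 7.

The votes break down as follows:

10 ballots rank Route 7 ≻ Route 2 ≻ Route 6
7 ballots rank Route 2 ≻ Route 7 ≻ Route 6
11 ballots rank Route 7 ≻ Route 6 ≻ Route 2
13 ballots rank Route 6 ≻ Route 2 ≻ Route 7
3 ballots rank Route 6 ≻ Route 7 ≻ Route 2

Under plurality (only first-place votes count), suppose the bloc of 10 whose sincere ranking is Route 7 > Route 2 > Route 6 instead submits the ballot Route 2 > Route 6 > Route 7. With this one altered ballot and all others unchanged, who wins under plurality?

First-place totals with the altered ballot: Route 2 17, Route 6 16, Route 7 11.
The switch changes the winner from Route 7 to Route 2.

Route 2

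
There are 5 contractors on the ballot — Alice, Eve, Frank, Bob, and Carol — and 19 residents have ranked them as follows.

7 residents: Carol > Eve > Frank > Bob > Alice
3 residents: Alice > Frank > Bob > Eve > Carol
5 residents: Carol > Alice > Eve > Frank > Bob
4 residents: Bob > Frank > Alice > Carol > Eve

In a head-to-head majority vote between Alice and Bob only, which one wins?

Bob

Ballots ranking Alice above Bob: 3+5 = 8.
Ballots ranking Bob above Alice: 7+4 = 11.
Bob wins the head-to-head, 11–8.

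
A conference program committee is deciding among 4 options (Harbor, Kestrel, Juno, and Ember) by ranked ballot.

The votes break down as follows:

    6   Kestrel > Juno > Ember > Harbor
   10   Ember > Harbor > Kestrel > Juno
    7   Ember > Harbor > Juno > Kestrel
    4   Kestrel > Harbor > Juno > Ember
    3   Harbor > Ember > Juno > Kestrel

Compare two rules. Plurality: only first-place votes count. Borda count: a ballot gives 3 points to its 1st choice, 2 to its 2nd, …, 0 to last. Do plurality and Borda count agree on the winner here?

Plurality first-place counts: Harbor 3, Kestrel 10, Juno 0, Ember 17 → Ember.
Borda totals: Harbor 51, Kestrel 40, Juno 26, Ember 63 → Ember.
The two rules agree on Ember.

Yes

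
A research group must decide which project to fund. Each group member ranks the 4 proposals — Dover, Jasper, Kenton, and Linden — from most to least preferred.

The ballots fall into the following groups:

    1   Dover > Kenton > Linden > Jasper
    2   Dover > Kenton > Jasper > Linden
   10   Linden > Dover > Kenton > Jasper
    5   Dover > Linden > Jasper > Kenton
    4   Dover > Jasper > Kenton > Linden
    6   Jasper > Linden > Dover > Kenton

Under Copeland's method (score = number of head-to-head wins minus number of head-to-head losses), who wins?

Pairwise results:
  Dover vs Jasper: Dover wins 22–6.
  Dover vs Kenton: Dover wins 28–0.
  Dover vs Linden: Linden wins 16–12.
  Jasper vs Kenton: Jasper wins 15–13.
  Jasper vs Linden: Linden wins 16–12.
  Kenton vs Linden: Linden wins 21–7.
Copeland scores (wins − losses):
  Dover: 2 − 1 = 1
  Jasper: 1 − 2 = -1
  Kenton: 0 − 3 = -3
  Linden: 3 − 0 = 3
Linden has the best Copeland score.

Linden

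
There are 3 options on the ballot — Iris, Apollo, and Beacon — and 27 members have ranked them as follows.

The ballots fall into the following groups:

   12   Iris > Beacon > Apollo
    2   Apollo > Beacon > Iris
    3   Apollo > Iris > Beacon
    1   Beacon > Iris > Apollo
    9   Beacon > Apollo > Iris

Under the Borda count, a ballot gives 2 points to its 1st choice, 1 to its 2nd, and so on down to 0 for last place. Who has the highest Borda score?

Borda scores:
  Iris: 12·2 + 2·0 + 3·1 + 1 + 9·0 = 28
  Apollo: 12·0 + 2·2 + 3·2 + 0 + 9·1 = 19
  Beacon: 12·1 + 2·1 + 3·0 + 2 + 9·2 = 34
Beacon has the highest total.

Beacon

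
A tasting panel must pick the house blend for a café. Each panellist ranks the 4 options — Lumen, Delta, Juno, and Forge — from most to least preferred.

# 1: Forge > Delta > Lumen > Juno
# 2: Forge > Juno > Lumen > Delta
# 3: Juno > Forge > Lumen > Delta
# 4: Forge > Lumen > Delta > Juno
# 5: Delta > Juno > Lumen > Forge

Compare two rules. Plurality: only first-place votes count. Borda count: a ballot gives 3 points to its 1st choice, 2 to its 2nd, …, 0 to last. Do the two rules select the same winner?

Yes

Plurality first-place counts: Lumen 0, Delta 1, Juno 1, Forge 3 → Forge.
Borda totals: Lumen 6, Delta 6, Juno 7, Forge 11 → Forge.
The two rules agree on Forge.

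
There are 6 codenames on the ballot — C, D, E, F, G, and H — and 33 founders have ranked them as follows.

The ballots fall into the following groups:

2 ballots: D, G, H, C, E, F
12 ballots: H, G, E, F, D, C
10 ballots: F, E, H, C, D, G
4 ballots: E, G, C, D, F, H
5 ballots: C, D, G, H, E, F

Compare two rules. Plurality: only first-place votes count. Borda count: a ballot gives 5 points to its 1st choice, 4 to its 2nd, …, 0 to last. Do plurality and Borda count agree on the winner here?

Yes

Plurality first-place counts: C 5, D 2, E 4, F 10, G 0, H 12 → H.
Borda totals: C 61, D 60, E 103, F 78, G 87, H 106 → H.
The two rules agree on H.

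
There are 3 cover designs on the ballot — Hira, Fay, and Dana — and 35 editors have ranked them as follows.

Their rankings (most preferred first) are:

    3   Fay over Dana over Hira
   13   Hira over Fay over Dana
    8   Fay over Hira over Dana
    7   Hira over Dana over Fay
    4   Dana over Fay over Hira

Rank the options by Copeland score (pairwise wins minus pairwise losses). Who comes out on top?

Hira

Pairwise results:
  Hira vs Fay: Hira wins 20–15.
  Hira vs Dana: Hira wins 28–7.
  Fay vs Dana: Fay wins 24–11.
Copeland scores (wins − losses):
  Hira: 2 − 0 = 2
  Fay: 1 − 1 = 0
  Dana: 0 − 2 = -2
Hira has the best Copeland score.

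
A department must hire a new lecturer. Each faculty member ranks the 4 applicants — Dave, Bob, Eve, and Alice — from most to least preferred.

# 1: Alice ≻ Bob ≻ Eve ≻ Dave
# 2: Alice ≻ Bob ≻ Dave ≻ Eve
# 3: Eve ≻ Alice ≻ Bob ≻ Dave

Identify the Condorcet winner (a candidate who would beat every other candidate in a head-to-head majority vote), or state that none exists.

Alice

Head-to-head results (3 voters total):
Dave vs Bob: Bob wins 3–0.
Dave vs Eve: Eve wins 2–1.
Dave vs Alice: Alice wins 3–0.
Bob vs Eve: Bob wins 2–1.
Bob vs Alice: Alice wins 3–0.
Eve vs Alice: Alice wins 2–1.
Alice beats each rival — Dave (3–0), Bob (3–0), Eve (2–1) — so Alice is the Condorcet winner.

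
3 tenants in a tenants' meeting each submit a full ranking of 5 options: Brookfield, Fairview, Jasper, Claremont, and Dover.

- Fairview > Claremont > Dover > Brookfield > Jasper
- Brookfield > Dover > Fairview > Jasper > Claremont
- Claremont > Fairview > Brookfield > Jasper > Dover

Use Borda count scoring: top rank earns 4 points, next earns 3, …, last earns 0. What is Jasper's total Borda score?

Borda scores:
  Brookfield: 1 + 4 + 2 = 7
  Fairview: 4 + 2 + 3 = 9
  Jasper: 0 + 1 + 1 = 2
  Claremont: 3 + 0 + 4 = 7
  Dover: 2 + 3 + 0 = 5

2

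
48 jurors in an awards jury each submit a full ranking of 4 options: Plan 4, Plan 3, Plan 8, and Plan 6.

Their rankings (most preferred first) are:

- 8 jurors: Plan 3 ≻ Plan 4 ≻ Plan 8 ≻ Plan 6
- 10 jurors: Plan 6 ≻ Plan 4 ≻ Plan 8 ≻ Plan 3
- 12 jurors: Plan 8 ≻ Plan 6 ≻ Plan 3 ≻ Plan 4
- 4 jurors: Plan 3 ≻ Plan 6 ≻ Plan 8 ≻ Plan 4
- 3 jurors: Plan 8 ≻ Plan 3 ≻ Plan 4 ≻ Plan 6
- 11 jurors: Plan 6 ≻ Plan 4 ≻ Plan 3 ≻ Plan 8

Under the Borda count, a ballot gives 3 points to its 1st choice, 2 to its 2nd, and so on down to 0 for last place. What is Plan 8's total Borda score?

Borda scores:
  Plan 4: 8·2 + 10·2 + 12·0 + 4·0 + 3·1 + 11·2 = 61
  Plan 3: 8·3 + 10·0 + 12·1 + 4·3 + 3·2 + 11·1 = 65
  Plan 8: 8·1 + 10·1 + 12·3 + 4·1 + 3·3 + 11·0 = 67
  Plan 6: 8·0 + 10·3 + 12·2 + 4·2 + 3·0 + 11·3 = 95

67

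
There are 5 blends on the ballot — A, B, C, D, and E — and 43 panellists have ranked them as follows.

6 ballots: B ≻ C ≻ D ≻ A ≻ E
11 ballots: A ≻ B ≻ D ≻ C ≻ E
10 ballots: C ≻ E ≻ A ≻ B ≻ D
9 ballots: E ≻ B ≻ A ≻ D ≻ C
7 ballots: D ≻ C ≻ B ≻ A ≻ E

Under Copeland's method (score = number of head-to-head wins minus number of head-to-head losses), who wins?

B

Pairwise results:
  A vs B: B wins 22–21.
  A vs C: C wins 23–20.
  A vs D: A wins 30–13.
  A vs E: A wins 24–19.
  B vs C: B wins 26–17.
  B vs D: B wins 36–7.
  B vs E: B wins 24–19.
  C vs D: D wins 27–16.
  C vs E: C wins 34–9.
  D vs E: D wins 24–19.
Copeland scores (wins − losses):
  A: 2 − 2 = 0
  B: 4 − 0 = 4
  C: 2 − 2 = 0
  D: 2 − 2 = 0
  E: 0 − 4 = -4
B has the best Copeland score.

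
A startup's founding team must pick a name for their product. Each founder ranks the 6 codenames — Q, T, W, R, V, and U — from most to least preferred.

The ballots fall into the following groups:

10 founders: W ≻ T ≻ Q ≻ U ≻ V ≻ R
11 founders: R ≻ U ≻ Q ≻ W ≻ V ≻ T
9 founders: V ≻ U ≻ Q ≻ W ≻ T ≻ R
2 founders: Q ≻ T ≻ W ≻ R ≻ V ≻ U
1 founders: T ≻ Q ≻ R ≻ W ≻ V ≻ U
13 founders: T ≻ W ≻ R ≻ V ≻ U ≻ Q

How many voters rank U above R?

Ballots ranking U above R: 10+9 = 19.
Ballots ranking R above U: 11+2+1+13 = 27.
So 19 of 46 voters prefer U to R.

19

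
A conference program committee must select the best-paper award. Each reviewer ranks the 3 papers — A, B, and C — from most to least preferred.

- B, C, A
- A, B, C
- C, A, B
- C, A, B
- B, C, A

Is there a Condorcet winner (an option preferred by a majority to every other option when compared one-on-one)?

No

Head-to-head results (5 voters total):
A vs B: A wins 3–2.
A vs C: C wins 4–1.
B vs C: B wins 3–2.
No candidate beats all others: A beats B beats C beats A, a majority cycle.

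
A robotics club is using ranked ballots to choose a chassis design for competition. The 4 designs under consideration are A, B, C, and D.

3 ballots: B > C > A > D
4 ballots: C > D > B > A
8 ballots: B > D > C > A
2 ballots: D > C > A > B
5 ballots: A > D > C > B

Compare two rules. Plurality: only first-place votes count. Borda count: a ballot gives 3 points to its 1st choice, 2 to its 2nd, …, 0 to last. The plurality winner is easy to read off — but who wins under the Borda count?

Plurality first-place counts: A 5, B 11, C 4, D 2 → B.
Borda totals: A 20, B 37, C 35, D 40 → D.

D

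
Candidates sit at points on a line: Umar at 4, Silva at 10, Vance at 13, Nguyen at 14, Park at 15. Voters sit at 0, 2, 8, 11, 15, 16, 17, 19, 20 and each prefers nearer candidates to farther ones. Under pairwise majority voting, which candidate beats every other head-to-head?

Park

With single-peaked preferences on a line, the Condorcet winner is the candidate closest to the median voter.
The median voter (position 15) is closest to Park at 15.
Check: Park vs Umar — voters closer to Park: 6 of 9.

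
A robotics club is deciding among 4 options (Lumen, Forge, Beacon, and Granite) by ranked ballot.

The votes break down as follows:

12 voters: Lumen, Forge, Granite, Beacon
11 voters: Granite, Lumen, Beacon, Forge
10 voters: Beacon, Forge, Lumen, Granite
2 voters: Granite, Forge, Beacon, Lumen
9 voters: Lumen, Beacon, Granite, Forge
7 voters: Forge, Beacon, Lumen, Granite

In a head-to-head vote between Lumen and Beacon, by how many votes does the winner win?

13

Ballots ranking Lumen above Beacon: 12+11+9 = 32.
Ballots ranking Beacon above Lumen: 10+2+7 = 19.
Lumen wins 32–19, a margin of 13.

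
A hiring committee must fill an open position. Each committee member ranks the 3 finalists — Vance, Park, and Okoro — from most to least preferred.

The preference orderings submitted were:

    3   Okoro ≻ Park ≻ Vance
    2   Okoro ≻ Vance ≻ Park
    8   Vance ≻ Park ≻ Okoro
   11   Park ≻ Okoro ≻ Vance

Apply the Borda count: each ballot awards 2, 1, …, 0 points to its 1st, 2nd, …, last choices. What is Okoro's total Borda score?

21

Borda scores:
  Vance: 3·0 + 2·1 + 8·2 + 11·0 = 18
  Park: 3·1 + 2·0 + 8·1 + 11·2 = 33
  Okoro: 3·2 + 2·2 + 8·0 + 11·1 = 21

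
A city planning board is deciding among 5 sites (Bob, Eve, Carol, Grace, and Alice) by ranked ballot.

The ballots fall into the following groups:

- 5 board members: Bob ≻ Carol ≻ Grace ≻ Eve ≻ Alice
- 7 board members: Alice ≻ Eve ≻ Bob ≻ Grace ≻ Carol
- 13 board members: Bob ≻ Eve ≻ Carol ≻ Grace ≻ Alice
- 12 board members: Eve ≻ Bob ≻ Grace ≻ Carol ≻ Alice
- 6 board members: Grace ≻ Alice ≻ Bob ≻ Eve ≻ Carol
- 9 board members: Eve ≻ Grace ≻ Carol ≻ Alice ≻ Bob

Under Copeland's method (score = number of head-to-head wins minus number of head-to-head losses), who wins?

Eve

Pairwise results:
  Bob vs Eve: Eve wins 28–24.
  Bob vs Carol: Bob wins 43–9.
  Bob vs Grace: Bob wins 37–15.
  Bob vs Alice: Bob wins 30–22.
  Eve vs Carol: Eve wins 47–5.
  Eve vs Grace: Eve wins 41–11.
  Eve vs Alice: Eve wins 39–13.
  Carol vs Grace: Grace wins 34–18.
  Carol vs Alice: Carol wins 39–13.
  Grace vs Alice: Grace wins 45–7.
Copeland scores (wins − losses):
  Bob: 3 − 1 = 2
  Eve: 4 − 0 = 4
  Carol: 1 − 3 = -2
  Grace: 2 − 2 = 0
  Alice: 0 − 4 = -4
Eve has the best Copeland score.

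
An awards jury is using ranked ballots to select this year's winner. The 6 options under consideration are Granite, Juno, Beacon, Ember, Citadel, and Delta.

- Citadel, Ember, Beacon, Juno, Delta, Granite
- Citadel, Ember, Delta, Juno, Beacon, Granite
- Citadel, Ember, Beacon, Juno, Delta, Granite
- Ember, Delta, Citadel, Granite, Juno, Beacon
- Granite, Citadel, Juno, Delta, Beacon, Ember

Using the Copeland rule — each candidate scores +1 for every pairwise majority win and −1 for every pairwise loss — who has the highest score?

Pairwise results:
  Granite vs Juno: Juno wins 3–2.
  Granite vs Beacon: Beacon wins 3–2.
  Granite vs Ember: Ember wins 4–1.
  Granite vs Citadel: Citadel wins 4–1.
  Granite vs Delta: Delta wins 4–1.
  Juno vs Beacon: Juno wins 3–2.
  Juno vs Ember: Ember wins 4–1.
  Juno vs Citadel: Citadel wins 5–0.
  Juno vs Delta: Juno wins 3–2.
  Beacon vs Ember: Ember wins 4–1.
  Beacon vs Citadel: Citadel wins 5–0.
  Beacon vs Delta: Delta wins 3–2.
  Ember vs Citadel: Citadel wins 4–1.
  Ember vs Delta: Ember wins 4–1.
  Citadel vs Delta: Citadel wins 4–1.
Copeland scores (wins − losses):
  Granite: 0 − 5 = -5
  Juno: 3 − 2 = 1
  Beacon: 1 − 4 = -3
  Ember: 4 − 1 = 3
  Citadel: 5 − 0 = 5
  Delta: 2 − 3 = -1
Citadel has the best Copeland score.

Citadel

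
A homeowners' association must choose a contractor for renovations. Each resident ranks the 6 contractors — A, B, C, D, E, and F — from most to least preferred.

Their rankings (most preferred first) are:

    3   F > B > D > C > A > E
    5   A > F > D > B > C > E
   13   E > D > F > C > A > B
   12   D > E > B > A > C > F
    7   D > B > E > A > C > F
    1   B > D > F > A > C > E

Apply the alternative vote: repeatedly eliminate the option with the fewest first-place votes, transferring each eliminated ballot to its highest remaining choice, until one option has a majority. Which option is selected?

D

Round 1: D 19, E 13, A 5, F 3, B 1, C 0. C has the fewest and is eliminated.
Round 2: D 19, E 13, A 5, F 3, B 1. B has the fewest and is eliminated.
Round 3: D 20, E 13, A 5, F 3. F has the fewest and is eliminated.
Round 4: D 23, E 13, A 5. D has a majority.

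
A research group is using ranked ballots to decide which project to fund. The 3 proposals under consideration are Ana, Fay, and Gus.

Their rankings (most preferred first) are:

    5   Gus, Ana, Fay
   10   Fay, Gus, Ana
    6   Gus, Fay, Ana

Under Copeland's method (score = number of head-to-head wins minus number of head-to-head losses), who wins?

Pairwise results:
  Ana vs Fay: Fay wins 16–5.
  Ana vs Gus: Gus wins 21–0.
  Fay vs Gus: Gus wins 11–10.
Copeland scores (wins − losses):
  Ana: 0 − 2 = -2
  Fay: 1 − 1 = 0
  Gus: 2 − 0 = 2
Gus has the best Copeland score.

Gus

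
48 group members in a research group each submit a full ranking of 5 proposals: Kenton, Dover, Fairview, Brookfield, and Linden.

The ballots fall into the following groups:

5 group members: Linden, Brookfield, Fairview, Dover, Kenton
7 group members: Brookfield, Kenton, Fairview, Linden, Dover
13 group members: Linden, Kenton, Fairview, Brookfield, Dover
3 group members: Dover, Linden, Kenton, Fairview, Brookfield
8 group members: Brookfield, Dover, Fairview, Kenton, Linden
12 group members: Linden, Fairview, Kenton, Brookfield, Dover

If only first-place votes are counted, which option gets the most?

First-place vote totals:
  Kenton: 0
  Dover: 3
  Fairview: 0
  Brookfield: 15
  Linden: 30
Linden has the most first-place votes.

Linden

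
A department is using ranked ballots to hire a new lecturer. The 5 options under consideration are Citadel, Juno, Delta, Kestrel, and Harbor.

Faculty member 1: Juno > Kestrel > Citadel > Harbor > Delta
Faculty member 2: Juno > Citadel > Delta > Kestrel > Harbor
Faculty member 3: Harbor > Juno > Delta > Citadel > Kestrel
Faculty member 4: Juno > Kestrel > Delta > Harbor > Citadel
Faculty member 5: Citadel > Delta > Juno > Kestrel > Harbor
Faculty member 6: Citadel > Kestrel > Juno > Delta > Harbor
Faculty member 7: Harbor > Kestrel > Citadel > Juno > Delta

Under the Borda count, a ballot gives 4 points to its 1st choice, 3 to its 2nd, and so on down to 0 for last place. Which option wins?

Borda scores:
  Citadel: 2 + 3 + 1 + 0 + 4 + 4 + 2 = 16
  Juno: 4 + 4 + 3 + 4 + 2 + 2 + 1 = 20
  Delta: 0 + 2 + 2 + 2 + 3 + 1 + 0 = 10
  Kestrel: 3 + 1 + 0 + 3 + 1 + 3 + 3 = 14
  Harbor: 1 + 0 + 4 + 1 + 0 + 0 + 4 = 10
Juno has the highest total.

Juno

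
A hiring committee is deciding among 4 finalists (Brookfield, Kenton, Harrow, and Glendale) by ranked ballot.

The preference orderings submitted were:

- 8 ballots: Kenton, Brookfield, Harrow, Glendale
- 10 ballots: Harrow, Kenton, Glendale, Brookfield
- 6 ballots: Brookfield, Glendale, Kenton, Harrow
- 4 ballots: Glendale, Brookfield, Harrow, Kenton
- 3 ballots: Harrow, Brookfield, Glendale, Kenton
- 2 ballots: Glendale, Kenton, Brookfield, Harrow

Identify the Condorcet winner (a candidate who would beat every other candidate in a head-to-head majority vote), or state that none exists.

Head-to-head results (33 voters total):
Brookfield vs Kenton: Kenton wins 20–13.
Brookfield vs Harrow: Brookfield wins 20–13.
Brookfield vs Glendale: Brookfield wins 17–16.
Kenton vs Harrow: Harrow wins 17–16.
Kenton vs Glendale: Kenton wins 18–15.
Harrow vs Glendale: Harrow wins 21–12.
No candidate beats all others: Brookfield beats Harrow beats Kenton beats Brookfield, a majority cycle.

There is no Condorcet winner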